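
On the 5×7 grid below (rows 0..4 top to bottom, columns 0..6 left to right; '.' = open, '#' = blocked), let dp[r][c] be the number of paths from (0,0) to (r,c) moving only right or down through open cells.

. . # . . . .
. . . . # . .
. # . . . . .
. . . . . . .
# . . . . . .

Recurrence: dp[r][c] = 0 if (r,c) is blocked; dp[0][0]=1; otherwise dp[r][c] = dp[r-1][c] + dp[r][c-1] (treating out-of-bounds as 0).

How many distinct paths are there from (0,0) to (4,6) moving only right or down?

r\c   0   1   2   3   4   5   6
  0   1   1   0   0   0   0   0
  1   1   2   2   2   0   0   0
  2   1   0   2   4   4   4   4
  3   1   1   3   7  11  15  19
  4   0   1   4  11  22  37  56

56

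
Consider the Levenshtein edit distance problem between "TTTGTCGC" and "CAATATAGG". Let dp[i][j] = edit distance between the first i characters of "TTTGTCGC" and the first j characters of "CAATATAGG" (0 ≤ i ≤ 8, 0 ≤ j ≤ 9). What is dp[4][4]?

   ''  C  A  A  T  A  T  A  G  G
''  0  1  2  3  4  5  6  7  8  9
 T  1  1  2  3  3  4  5  6  7  8
 T  2  2  2  3  3  4  4  5  6  7
 T  3  3  3  3  3  4  4  5  6  7
 G  4  4  4  4  4  4  5  5  5  6
 T  5  5  5  5  4  5  4  5  6  6
 C  6  5  6  6  5  5  5  5  6  7
 G  7  6  6  7  6  6  6  6  5  6
 C  8  7  7  7  7  7  7  7  6  6

4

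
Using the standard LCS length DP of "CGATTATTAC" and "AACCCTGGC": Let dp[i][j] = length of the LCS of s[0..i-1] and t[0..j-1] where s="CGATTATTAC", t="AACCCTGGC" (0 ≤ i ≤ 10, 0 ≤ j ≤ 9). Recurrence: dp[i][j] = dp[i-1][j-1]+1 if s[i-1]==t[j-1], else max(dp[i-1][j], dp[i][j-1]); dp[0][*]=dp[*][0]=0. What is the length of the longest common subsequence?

   ''  A  A  C  C  C  T  G  G  C
''  0  0  0  0  0  0  0  0  0  0
 C  0  0  0  1  1  1  1  1  1  1
 G  0  0  0  1  1  1  1  2  2  2
 A  0  1  1  1  1  1  1  2  2  2
 T  0  1  1  1  1  1  2  2  2  2
 T  0  1  1  1  1  1  2  2  2  2
 A  0  1  2  2  2  2  2  2  2  2
 T  0  1  2  2  2  2  3  3  3  3
 T  0  1  2  2  2  2  3  3  3  3
 A  0  1  2  2  2  2  3  3  3  3
 C  0  1  2  3  3  3  3  3  3  4

4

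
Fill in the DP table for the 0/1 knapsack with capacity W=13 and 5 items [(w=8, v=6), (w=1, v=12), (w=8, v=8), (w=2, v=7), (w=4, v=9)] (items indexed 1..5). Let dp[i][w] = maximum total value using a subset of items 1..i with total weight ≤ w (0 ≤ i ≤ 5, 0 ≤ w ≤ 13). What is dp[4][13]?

27

i\w   0   1   2   3   4   5   6   7   8   9  10  11  12  13
  0   0   0   0   0   0   0   0   0   0   0   0   0   0   0
  1   0   0   0   0   0   0   0   0   6   6   6   6   6   6
  2   0  12  12  12  12  12  12  12  12  18  18  18  18  18
  3   0  12  12  12  12  12  12  12  12  20  20  20  20  20
  4   0  12  12  19  19  19  19  19  19  20  20  27  27  27
  5   0  12  12  19  19  21  21  28  28  28  28  28  28  29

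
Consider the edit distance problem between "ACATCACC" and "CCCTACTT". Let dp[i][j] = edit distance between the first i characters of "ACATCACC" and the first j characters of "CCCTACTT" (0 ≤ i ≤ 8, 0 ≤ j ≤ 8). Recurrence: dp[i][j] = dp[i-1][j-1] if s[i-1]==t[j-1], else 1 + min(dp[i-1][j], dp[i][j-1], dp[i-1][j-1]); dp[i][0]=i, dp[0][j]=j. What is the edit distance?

5

   ''  C  C  C  T  A  C  T  T
''  0  1  2  3  4  5  6  7  8
 A  1  1  2  3  4  4  5  6  7
 C  2  1  1  2  3  4  4  5  6
 A  3  2  2  2  3  3  4  5  6
 T  4  3  3  3  2  3  4  4  5
 C  5  4  3  3  3  3  3  4  5
 A  6  5  4  4  4  3  4  4  5
 C  7  6  5  4  5  4  3  4  5
 C  8  7  6  5  5  5  4  4  5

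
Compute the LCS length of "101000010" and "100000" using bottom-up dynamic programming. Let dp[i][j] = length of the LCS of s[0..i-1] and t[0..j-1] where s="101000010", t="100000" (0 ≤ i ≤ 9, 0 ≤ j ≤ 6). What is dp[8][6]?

   ''  1  0  0  0  0  0
''  0  0  0  0  0  0  0
 1  0  1  1  1  1  1  1
 0  0  1  2  2  2  2  2
 1  0  1  2  2  2  2  2
 0  0  1  2  3  3  3  3
 0  0  1  2  3  4  4  4
 0  0  1  2  3  4  5  5
 0  0  1  2  3  4  5  6
 1  0  1  2  3  4  5  6
 0  0  1  2  3  4  5  6

6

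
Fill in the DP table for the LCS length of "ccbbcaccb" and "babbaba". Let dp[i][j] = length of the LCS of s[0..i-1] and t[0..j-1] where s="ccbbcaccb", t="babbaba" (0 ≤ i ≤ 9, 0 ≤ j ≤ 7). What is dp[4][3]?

2

   ''  b  a  b  b  a  b  a
''  0  0  0  0  0  0  0  0
 c  0  0  0  0  0  0  0  0
 c  0  0  0  0  0  0  0  0
 b  0  1  1  1  1  1  1  1
 b  0  1  1  2  2  2  2  2
 c  0  1  1  2  2  2  2  2
 a  0  1  2  2  2  3  3  3
 c  0  1  2  2  2  3  3  3
 c  0  1  2  2  2  3  3  3
 b  0  1  2  3  3  3  4  4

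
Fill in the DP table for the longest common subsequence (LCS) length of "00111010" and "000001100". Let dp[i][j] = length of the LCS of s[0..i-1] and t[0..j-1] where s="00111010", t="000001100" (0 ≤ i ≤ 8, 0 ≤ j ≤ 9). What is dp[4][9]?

   ''  0  0  0  0  0  1  1  0  0
''  0  0  0  0  0  0  0  0  0  0
 0  0  1  1  1  1  1  1  1  1  1
 0  0  1  2  2  2  2  2  2  2  2
 1  0  1  2  2  2  2  3  3  3  3
 1  0  1  2  2  2  2  3  4  4  4
 1  0  1  2  2  2  2  3  4  4  4
 0  0  1  2  3  3  3  3  4  5  5
 1  0  1  2  3  3  3  4  4  5  5
 0  0  1  2  3  4  4  4  4  5  6

4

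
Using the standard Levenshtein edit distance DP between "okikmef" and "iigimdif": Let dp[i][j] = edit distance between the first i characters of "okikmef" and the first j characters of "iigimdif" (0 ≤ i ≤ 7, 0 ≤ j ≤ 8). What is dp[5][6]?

   ''  i  i  g  i  m  d  i  f
''  0  1  2  3  4  5  6  7  8
 o  1  1  2  3  4  5  6  7  8
 k  2  2  2  3  4  5  6  7  8
 i  3  2  2  3  3  4  5  6  7
 k  4  3  3  3  4  4  5  6  7
 m  5  4  4  4  4  4  5  6  7
 e  6  5  5  5  5  5  5  6  7
 f  7  6  6  6  6  6  6  6  6

5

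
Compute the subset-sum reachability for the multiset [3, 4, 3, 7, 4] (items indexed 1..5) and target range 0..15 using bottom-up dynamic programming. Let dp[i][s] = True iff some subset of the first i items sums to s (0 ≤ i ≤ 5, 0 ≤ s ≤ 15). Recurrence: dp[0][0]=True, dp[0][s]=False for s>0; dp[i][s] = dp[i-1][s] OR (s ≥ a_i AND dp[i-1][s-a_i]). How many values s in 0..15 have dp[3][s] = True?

6

i\s   0   1   2   3   4   5   6   7   8   9  10  11  12  13  14  15
  0   T   F   F   F   F   F   F   F   F   F   F   F   F   F   F   F
  1   T   F   F   T   F   F   F   F   F   F   F   F   F   F   F   F
  2   T   F   F   T   T   F   F   T   F   F   F   F   F   F   F   F
  3   T   F   F   T   T   F   T   T   F   F   T   F   F   F   F   F
  4   T   F   F   T   T   F   T   T   F   F   T   T   F   T   T   F
  5   T   F   F   T   T   F   T   T   T   F   T   T   F   T   T   T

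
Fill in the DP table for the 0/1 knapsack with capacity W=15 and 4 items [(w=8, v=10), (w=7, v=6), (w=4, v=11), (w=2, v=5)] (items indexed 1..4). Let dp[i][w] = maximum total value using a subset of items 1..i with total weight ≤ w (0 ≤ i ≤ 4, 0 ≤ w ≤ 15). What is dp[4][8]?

i\w   0   1   2   3   4   5   6   7   8   9  10  11  12  13  14  15
  0   0   0   0   0   0   0   0   0   0   0   0   0   0   0   0   0
  1   0   0   0   0   0   0   0   0  10  10  10  10  10  10  10  10
  2   0   0   0   0   0   0   0   6  10  10  10  10  10  10  10  16
  3   0   0   0   0  11  11  11  11  11  11  11  17  21  21  21  21
  4   0   0   5   5  11  11  16  16  16  16  16  17  21  22  26  26

16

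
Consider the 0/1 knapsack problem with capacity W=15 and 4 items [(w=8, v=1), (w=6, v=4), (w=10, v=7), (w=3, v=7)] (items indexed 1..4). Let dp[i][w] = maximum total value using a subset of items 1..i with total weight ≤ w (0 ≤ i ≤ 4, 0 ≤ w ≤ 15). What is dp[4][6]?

7

i\w   0   1   2   3   4   5   6   7   8   9  10  11  12  13  14  15
  0   0   0   0   0   0   0   0   0   0   0   0   0   0   0   0   0
  1   0   0   0   0   0   0   0   0   1   1   1   1   1   1   1   1
  2   0   0   0   0   0   0   4   4   4   4   4   4   4   4   5   5
  3   0   0   0   0   0   0   4   4   4   4   7   7   7   7   7   7
  4   0   0   0   7   7   7   7   7   7  11  11  11  11  14  14  14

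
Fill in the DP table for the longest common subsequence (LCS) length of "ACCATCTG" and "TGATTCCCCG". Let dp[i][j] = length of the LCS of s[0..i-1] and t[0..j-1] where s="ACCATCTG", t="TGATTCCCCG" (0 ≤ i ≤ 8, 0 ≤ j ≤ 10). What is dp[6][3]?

1

   ''  T  G  A  T  T  C  C  C  C  G
''  0  0  0  0  0  0  0  0  0  0  0
 A  0  0  0  1  1  1  1  1  1  1  1
 C  0  0  0  1  1  1  2  2  2  2  2
 C  0  0  0  1  1  1  2  3  3  3  3
 A  0  0  0  1  1  1  2  3  3  3  3
 T  0  1  1  1  2  2  2  3  3  3  3
 C  0  1  1  1  2  2  3  3  4  4  4
 T  0  1  1  1  2  3  3  3  4  4  4
 G  0  1  2  2  2  3  3  3  4  4  5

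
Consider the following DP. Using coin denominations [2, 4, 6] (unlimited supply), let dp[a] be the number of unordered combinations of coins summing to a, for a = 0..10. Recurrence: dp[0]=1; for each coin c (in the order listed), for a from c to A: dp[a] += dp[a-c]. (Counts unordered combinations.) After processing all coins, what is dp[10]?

after  coin     0     1     2     3     4     5     6     7     8     9    10
          2     1     0     1     0     1     0     1     0     1     0     1
          4     1     0     1     0     2     0     2     0     3     0     3
          6     1     0     1     0     2     0     3     0     4     0     5

5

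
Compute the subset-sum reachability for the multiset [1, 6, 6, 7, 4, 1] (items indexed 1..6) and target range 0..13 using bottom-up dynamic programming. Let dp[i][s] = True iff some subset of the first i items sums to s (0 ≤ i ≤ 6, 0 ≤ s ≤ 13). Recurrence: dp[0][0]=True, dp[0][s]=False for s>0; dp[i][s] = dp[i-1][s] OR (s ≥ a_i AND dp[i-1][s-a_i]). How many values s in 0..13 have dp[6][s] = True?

13

i\s   0   1   2   3   4   5   6   7   8   9  10  11  12  13
  0   T   F   F   F   F   F   F   F   F   F   F   F   F   F
  1   T   T   F   F   F   F   F   F   F   F   F   F   F   F
  2   T   T   F   F   F   F   T   T   F   F   F   F   F   F
  3   T   T   F   F   F   F   T   T   F   F   F   F   T   T
  4   T   T   F   F   F   F   T   T   T   F   F   F   T   T
  5   T   T   F   F   T   T   T   T   T   F   T   T   T   T
  6   T   T   T   F   T   T   T   T   T   T   T   T   T   T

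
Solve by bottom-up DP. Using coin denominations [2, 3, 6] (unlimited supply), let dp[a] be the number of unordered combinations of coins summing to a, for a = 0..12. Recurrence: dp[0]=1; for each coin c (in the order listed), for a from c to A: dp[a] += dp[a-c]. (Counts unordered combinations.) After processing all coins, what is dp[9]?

3

after  coin     0     1     2     3     4     5     6     7     8     9    10    11    12
          2     1     0     1     0     1     0     1     0     1     0     1     0     1
          3     1     0     1     1     1     1     2     1     2     2     2     2     3
          6     1     0     1     1     1     1     3     1     3     3     3     3     6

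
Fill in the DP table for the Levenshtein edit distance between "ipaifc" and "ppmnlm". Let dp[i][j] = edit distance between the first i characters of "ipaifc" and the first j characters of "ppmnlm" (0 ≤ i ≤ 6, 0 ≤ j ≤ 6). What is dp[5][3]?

   ''  p  p  m  n  l  m
''  0  1  2  3  4  5  6
 i  1  1  2  3  4  5  6
 p  2  1  1  2  3  4  5
 a  3  2  2  2  3  4  5
 i  4  3  3  3  3  4  5
 f  5  4  4  4  4  4  5
 c  6  5  5  5  5  5  5

4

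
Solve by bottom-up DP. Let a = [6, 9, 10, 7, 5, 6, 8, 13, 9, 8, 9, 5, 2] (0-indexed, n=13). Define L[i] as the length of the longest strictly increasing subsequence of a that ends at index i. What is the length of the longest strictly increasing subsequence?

   i    0    1    2    3    4    5    6    7    8    9   10   11   12
a[i]    6    9   10    7    5    6    8   13    9    8    9    5    2
L[i]    1    2    3    2    1    2    3    4    4    3    4    1    1

4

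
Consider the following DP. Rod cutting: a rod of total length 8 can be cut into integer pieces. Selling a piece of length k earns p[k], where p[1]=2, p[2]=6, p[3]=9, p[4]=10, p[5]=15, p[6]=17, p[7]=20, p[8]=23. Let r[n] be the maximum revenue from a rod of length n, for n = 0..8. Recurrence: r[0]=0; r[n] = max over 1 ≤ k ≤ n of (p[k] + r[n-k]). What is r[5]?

15

   n    0    1    2    3    4    5    6    7    8
r[n]    0    2    6    9   12   15   18   21   24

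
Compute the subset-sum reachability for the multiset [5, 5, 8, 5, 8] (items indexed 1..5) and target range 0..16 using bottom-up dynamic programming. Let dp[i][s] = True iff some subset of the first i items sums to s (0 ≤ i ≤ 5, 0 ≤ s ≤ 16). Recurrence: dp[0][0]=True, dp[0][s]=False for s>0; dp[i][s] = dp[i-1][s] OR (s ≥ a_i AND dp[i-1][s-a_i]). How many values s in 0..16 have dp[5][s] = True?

i\s   0   1   2   3   4   5   6   7   8   9  10  11  12  13  14  15  16
  0   T   F   F   F   F   F   F   F   F   F   F   F   F   F   F   F   F
  1   T   F   F   F   F   T   F   F   F   F   F   F   F   F   F   F   F
  2   T   F   F   F   F   T   F   F   F   F   T   F   F   F   F   F   F
  3   T   F   F   F   F   T   F   F   T   F   T   F   F   T   F   F   F
  4   T   F   F   F   F   T   F   F   T   F   T   F   F   T   F   T   F
  5   T   F   F   F   F   T   F   F   T   F   T   F   F   T   F   T   T

7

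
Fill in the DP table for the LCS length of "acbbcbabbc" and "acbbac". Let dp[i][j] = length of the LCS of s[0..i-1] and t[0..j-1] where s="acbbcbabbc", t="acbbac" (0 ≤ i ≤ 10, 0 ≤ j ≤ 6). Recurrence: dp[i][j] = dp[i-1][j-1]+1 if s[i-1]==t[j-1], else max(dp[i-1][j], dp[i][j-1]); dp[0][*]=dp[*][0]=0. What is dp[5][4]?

   ''  a  c  b  b  a  c
''  0  0  0  0  0  0  0
 a  0  1  1  1  1  1  1
 c  0  1  2  2  2  2  2
 b  0  1  2  3  3  3  3
 b  0  1  2  3  4  4  4
 c  0  1  2  3  4  4  5
 b  0  1  2  3  4  4  5
 a  0  1  2  3  4  5  5
 b  0  1  2  3  4  5  5
 b  0  1  2  3  4  5  5
 c  0  1  2  3  4  5  6

4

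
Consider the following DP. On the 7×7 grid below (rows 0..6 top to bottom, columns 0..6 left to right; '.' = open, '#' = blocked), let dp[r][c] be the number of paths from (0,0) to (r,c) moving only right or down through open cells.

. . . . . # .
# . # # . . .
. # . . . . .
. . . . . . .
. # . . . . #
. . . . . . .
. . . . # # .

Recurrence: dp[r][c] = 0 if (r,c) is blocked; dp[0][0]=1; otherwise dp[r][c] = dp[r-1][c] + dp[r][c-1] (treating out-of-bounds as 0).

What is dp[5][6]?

r\c   0   1   2   3   4   5   6
  0   1   1   1   1   1   0   0
  1   0   1   0   0   1   1   1
  2   0   0   0   0   1   2   3
  3   0   0   0   0   1   3   6
  4   0   0   0   0   1   4   0
  5   0   0   0   0   1   5   5
  6   0   0   0   0   0   0   5

5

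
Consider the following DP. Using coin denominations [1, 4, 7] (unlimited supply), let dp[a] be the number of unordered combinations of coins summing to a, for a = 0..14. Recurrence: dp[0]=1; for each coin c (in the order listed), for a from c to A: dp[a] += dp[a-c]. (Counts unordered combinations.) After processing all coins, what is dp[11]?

after  coin     0     1     2     3     4     5     6     7     8     9    10    11    12    13    14
          1     1     1     1     1     1     1     1     1     1     1     1     1     1     1     1
          4     1     1     1     1     2     2     2     2     3     3     3     3     4     4     4
          7     1     1     1     1     2     2     2     3     4     4     4     5     6     6     7

5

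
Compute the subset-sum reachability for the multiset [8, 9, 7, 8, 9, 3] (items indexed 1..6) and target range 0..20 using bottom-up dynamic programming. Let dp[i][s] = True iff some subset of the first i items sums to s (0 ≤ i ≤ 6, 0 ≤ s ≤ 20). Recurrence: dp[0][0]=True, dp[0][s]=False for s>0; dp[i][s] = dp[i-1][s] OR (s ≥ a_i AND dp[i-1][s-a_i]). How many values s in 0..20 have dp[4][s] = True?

7

i\s   0   1   2   3   4   5   6   7   8   9  10  11  12  13  14  15  16  17  18  19  20
  0   T   F   F   F   F   F   F   F   F   F   F   F   F   F   F   F   F   F   F   F   F
  1   T   F   F   F   F   F   F   F   T   F   F   F   F   F   F   F   F   F   F   F   F
  2   T   F   F   F   F   F   F   F   T   T   F   F   F   F   F   F   F   T   F   F   F
  3   T   F   F   F   F   F   F   T   T   T   F   F   F   F   F   T   T   T   F   F   F
  4   T   F   F   F   F   F   F   T   T   T   F   F   F   F   F   T   T   T   F   F   F
  5   T   F   F   F   F   F   F   T   T   T   F   F   F   F   F   T   T   T   T   F   F
  6   T   F   F   T   F   F   F   T   T   T   T   T   T   F   F   T   T   T   T   T   T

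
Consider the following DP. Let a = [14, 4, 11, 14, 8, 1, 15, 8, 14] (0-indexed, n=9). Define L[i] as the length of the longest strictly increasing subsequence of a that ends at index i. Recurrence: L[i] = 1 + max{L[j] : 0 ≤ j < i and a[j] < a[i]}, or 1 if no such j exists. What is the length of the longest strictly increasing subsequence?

   i    0    1    2    3    4    5    6    7    8
a[i]   14    4   11   14    8    1   15    8   14
L[i]    1    1    2    3    2    1    4    2    3

4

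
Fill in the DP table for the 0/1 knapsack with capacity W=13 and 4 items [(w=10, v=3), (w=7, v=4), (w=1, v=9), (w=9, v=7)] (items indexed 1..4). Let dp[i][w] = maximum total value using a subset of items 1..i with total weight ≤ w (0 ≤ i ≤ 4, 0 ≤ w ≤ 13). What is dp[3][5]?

i\w   0   1   2   3   4   5   6   7   8   9  10  11  12  13
  0   0   0   0   0   0   0   0   0   0   0   0   0   0   0
  1   0   0   0   0   0   0   0   0   0   0   3   3   3   3
  2   0   0   0   0   0   0   0   4   4   4   4   4   4   4
  3   0   9   9   9   9   9   9   9  13  13  13  13  13  13
  4   0   9   9   9   9   9   9   9  13  13  16  16  16  16

9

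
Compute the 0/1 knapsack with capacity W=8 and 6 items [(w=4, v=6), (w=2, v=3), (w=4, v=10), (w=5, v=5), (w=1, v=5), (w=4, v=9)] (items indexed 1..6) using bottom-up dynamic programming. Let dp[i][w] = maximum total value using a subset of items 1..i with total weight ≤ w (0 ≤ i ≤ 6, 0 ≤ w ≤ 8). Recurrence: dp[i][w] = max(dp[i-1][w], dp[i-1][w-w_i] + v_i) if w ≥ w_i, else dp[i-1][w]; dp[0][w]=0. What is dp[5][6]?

15

i\w   0   1   2   3   4   5   6   7   8
  0   0   0   0   0   0   0   0   0   0
  1   0   0   0   0   6   6   6   6   6
  2   0   0   3   3   6   6   9   9   9
  3   0   0   3   3  10  10  13  13  16
  4   0   0   3   3  10  10  13  13  16
  5   0   5   5   8  10  15  15  18  18
  6   0   5   5   8  10  15  15  18  19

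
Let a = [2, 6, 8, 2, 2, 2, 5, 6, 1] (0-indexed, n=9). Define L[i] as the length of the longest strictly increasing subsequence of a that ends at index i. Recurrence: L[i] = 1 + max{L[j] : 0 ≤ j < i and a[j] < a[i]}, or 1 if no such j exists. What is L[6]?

   i    0    1    2    3    4    5    6    7    8
a[i]    2    6    8    2    2    2    5    6    1
L[i]    1    2    3    1    1    1    2    3    1

2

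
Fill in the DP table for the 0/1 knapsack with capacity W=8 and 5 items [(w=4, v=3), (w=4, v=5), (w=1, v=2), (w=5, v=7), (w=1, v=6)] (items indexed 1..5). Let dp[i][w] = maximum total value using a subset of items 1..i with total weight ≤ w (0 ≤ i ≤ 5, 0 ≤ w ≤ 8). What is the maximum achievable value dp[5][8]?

15

i\w   0   1   2   3   4   5   6   7   8
  0   0   0   0   0   0   0   0   0   0
  1   0   0   0   0   3   3   3   3   3
  2   0   0   0   0   5   5   5   5   8
  3   0   2   2   2   5   7   7   7   8
  4   0   2   2   2   5   7   9   9   9
  5   0   6   8   8   8  11  13  15  15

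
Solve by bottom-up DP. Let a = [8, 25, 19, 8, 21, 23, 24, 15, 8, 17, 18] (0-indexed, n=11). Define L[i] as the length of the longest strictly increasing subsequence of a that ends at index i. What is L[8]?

1

   i    0    1    2    3    4    5    6    7    8    9   10
a[i]    8   25   19    8   21   23   24   15    8   17   18
L[i]    1    2    2    1    3    4    5    2    1    3    4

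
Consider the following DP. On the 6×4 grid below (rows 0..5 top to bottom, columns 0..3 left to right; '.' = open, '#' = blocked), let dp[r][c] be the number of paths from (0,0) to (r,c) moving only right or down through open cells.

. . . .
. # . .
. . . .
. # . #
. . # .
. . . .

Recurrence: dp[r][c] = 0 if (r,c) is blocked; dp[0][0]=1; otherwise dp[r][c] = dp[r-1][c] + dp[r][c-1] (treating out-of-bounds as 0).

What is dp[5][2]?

r\c   0   1   2   3
  0   1   1   1   1
  1   1   0   1   2
  2   1   1   2   4
  3   1   0   2   0
  4   1   1   0   0
  5   1   2   2   2

2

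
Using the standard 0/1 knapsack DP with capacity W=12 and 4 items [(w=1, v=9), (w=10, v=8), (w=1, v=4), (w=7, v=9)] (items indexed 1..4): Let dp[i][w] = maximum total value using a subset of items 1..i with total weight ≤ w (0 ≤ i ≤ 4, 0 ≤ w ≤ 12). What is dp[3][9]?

13

i\w   0   1   2   3   4   5   6   7   8   9  10  11  12
  0   0   0   0   0   0   0   0   0   0   0   0   0   0
  1   0   9   9   9   9   9   9   9   9   9   9   9   9
  2   0   9   9   9   9   9   9   9   9   9   9  17  17
  3   0   9  13  13  13  13  13  13  13  13  13  17  21
  4   0   9  13  13  13  13  13  13  18  22  22  22  22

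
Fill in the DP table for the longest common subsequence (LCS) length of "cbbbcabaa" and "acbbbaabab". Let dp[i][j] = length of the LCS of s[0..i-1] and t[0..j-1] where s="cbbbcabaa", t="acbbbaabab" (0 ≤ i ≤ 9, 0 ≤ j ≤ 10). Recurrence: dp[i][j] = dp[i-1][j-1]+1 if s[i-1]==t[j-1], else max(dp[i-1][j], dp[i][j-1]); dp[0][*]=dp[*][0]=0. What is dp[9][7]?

6

   ''  a  c  b  b  b  a  a  b  a  b
''  0  0  0  0  0  0  0  0  0  0  0
 c  0  0  1  1  1  1  1  1  1  1  1
 b  0  0  1  2  2  2  2  2  2  2  2
 b  0  0  1  2  3  3  3  3  3  3  3
 b  0  0  1  2  3  4  4  4  4  4  4
 c  0  0  1  2  3  4  4  4  4  4  4
 a  0  1  1  2  3  4  5  5  5  5  5
 b  0  1  1  2  3  4  5  5  6  6  6
 a  0  1  1  2  3  4  5  6  6  7  7
 a  0  1  1  2  3  4  5  6  6  7  7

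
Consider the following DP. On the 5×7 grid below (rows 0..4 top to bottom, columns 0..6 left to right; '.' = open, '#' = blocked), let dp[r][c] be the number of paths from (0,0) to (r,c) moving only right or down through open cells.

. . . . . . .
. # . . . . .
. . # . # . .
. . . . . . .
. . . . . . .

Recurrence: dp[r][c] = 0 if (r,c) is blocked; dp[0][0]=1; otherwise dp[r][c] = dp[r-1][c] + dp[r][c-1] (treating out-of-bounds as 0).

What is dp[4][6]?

r\c   0   1   2   3   4   5   6
  0   1   1   1   1   1   1   1
  1   1   0   1   2   3   4   5
  2   1   1   0   2   0   4   9
  3   1   2   2   4   4   8  17
  4   1   3   5   9  13  21  38

38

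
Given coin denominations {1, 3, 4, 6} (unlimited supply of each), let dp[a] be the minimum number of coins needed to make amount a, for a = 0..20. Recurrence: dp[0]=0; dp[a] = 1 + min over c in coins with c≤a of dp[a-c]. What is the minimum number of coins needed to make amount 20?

 a  0  1  2  3  4  5  6  7  8  9 10 11 12 13 14 15 16 17 18 19 20
dp  0  1  2  1  1  2  1  2  2  2  2  3  2  3  3  3  3  4  3  4  4

4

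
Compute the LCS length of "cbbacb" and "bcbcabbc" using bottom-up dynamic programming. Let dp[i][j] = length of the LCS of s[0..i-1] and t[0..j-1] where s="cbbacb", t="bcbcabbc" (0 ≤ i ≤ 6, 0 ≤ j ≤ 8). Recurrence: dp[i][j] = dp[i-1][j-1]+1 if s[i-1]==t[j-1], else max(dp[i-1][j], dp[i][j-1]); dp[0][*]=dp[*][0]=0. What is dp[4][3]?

   ''  b  c  b  c  a  b  b  c
''  0  0  0  0  0  0  0  0  0
 c  0  0  1  1  1  1  1  1  1
 b  0  1  1  2  2  2  2  2  2
 b  0  1  1  2  2  2  3  3  3
 a  0  1  1  2  2  3  3  3  3
 c  0  1  2  2  3  3  3  3  4
 b  0  1  2  3  3  3  4  4  4

2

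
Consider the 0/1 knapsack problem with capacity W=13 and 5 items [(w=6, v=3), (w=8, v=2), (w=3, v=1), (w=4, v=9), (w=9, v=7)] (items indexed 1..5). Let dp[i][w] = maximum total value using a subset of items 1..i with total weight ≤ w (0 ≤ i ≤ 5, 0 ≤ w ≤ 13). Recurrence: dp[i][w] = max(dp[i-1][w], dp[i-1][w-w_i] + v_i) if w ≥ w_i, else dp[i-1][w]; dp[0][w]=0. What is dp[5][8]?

i\w   0   1   2   3   4   5   6   7   8   9  10  11  12  13
  0   0   0   0   0   0   0   0   0   0   0   0   0   0   0
  1   0   0   0   0   0   0   3   3   3   3   3   3   3   3
  2   0   0   0   0   0   0   3   3   3   3   3   3   3   3
  3   0   0   0   1   1   1   3   3   3   4   4   4   4   4
  4   0   0   0   1   9   9   9  10  10  10  12  12  12  13
  5   0   0   0   1   9   9   9  10  10  10  12  12  12  16

10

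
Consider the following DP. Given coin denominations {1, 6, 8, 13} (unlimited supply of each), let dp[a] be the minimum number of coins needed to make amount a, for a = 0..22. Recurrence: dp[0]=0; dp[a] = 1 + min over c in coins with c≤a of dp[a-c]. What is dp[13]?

1

 a  0  1  2  3  4  5  6  7  8  9 10 11 12 13 14 15 16 17 18 19 20 21 22
dp  0  1  2  3  4  5  1  2  1  2  3  4  2  1  2  3  2  3  3  2  3  2  3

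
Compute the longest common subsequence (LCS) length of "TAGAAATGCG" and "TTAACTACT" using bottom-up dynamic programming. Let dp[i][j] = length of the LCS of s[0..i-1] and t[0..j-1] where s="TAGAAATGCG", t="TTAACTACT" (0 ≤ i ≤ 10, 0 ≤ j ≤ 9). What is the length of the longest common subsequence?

   ''  T  T  A  A  C  T  A  C  T
''  0  0  0  0  0  0  0  0  0  0
 T  0  1  1  1  1  1  1  1  1  1
 A  0  1  1  2  2  2  2  2  2  2
 G  0  1  1  2  2  2  2  2  2  2
 A  0  1  1  2  3  3  3  3  3  3
 A  0  1  1  2  3  3  3  4  4  4
 A  0  1  1  2  3  3  3  4  4  4
 T  0  1  2  2  3  3  4  4  4  5
 G  0  1  2  2  3  3  4  4  4  5
 C  0  1  2  2  3  4  4  4  5  5
 G  0  1  2  2  3  4  4  4  5  5

5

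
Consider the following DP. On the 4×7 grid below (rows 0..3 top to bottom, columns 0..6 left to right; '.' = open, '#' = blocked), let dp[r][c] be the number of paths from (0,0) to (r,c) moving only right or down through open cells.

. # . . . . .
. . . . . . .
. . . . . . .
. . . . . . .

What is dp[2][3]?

4

r\c   0   1   2   3   4   5   6
  0   1   0   0   0   0   0   0
  1   1   1   1   1   1   1   1
  2   1   2   3   4   5   6   7
  3   1   3   6  10  15  21  28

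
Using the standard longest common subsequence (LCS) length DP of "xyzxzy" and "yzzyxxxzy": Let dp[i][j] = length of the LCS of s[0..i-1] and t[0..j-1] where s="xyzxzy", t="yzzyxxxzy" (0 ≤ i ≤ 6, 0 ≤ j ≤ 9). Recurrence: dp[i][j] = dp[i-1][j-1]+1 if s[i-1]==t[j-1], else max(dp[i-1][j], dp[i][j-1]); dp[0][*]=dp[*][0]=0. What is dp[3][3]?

2

   ''  y  z  z  y  x  x  x  z  y
''  0  0  0  0  0  0  0  0  0  0
 x  0  0  0  0  0  1  1  1  1  1
 y  0  1  1  1  1  1  1  1  1  2
 z  0  1  2  2  2  2  2  2  2  2
 x  0  1  2  2  2  3  3  3  3  3
 z  0  1  2  3  3  3  3  3  4  4
 y  0  1  2  3  4  4  4  4  4  5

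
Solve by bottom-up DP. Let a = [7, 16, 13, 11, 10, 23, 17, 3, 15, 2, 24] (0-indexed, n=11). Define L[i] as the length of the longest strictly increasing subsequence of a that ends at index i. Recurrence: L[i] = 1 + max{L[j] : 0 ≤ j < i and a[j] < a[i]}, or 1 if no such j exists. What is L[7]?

   i    0    1    2    3    4    5    6    7    8    9   10
a[i]    7   16   13   11   10   23   17    3   15    2   24
L[i]    1    2    2    2    2    3    3    1    3    1    4

1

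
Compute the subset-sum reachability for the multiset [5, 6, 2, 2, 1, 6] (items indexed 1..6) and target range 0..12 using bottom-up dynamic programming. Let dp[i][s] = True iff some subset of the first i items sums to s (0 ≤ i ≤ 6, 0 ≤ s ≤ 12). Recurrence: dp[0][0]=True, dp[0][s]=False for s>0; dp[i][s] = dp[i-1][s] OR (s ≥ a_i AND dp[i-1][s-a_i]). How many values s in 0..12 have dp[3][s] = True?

7

i\s   0   1   2   3   4   5   6   7   8   9  10  11  12
  0   T   F   F   F   F   F   F   F   F   F   F   F   F
  1   T   F   F   F   F   T   F   F   F   F   F   F   F
  2   T   F   F   F   F   T   T   F   F   F   F   T   F
  3   T   F   T   F   F   T   T   T   T   F   F   T   F
  4   T   F   T   F   T   T   T   T   T   T   T   T   F
  5   T   T   T   T   T   T   T   T   T   T   T   T   T
  6   T   T   T   T   T   T   T   T   T   T   T   T   T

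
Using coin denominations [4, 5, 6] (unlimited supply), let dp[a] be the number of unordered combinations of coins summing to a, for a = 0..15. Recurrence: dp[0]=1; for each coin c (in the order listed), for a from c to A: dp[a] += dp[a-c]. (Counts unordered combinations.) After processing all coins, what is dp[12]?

2

after  coin     0     1     2     3     4     5     6     7     8     9    10    11    12    13    14    15
          4     1     0     0     0     1     0     0     0     1     0     0     0     1     0     0     0
          5     1     0     0     0     1     1     0     0     1     1     1     0     1     1     1     1
          6     1     0     0     0     1     1     1     0     1     1     2     1     2     1     2     2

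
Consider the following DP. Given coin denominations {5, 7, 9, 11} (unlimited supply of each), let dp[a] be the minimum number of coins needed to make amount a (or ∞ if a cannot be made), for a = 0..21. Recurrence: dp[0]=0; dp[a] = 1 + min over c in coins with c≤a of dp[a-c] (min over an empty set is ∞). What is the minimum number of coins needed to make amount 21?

3

 a  0  1  2  3  4  5  6  7  8  9 10 11 12 13 14 15 16 17 18 19 20 21
dp  0  -  -  -  -  1  -  1  -  1  2  1  2  -  2  3  2  3  2  3  2  3
(- denotes ∞ / unreachable)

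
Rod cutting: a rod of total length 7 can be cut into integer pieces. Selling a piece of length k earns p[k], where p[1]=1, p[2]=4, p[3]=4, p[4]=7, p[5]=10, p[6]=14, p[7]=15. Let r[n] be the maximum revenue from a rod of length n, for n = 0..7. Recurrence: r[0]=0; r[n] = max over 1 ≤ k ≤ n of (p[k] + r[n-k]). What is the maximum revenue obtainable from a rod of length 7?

   n    0    1    2    3    4    5    6    7
r[n]    0    1    4    5    8   10   14   15

15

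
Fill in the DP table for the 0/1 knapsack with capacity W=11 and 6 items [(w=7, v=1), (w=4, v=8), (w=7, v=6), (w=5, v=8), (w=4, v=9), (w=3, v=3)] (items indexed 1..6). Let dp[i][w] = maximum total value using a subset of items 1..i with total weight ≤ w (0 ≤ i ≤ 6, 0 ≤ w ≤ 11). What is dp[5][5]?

9

i\w   0   1   2   3   4   5   6   7   8   9  10  11
  0   0   0   0   0   0   0   0   0   0   0   0   0
  1   0   0   0   0   0   0   0   1   1   1   1   1
  2   0   0   0   0   8   8   8   8   8   8   8   9
  3   0   0   0   0   8   8   8   8   8   8   8  14
  4   0   0   0   0   8   8   8   8   8  16  16  16
  5   0   0   0   0   9   9   9   9  17  17  17  17
  6   0   0   0   3   9   9   9  12  17  17  17  20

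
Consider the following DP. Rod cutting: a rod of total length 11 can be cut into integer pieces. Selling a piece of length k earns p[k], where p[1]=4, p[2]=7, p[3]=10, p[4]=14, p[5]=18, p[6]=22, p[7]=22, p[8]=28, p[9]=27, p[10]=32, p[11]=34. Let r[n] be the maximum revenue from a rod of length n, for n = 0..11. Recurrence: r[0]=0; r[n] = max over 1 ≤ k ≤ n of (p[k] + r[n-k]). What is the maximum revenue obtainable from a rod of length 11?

44

   n    0    1    2    3    4    5    6    7    8    9   10   11
r[n]    0    4    8   12   16   20   24   28   32   36   40   44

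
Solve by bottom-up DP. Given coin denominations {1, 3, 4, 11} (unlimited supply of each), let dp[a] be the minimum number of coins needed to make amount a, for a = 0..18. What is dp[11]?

 a  0  1  2  3  4  5  6  7  8  9 10 11 12 13 14 15 16 17 18
dp  0  1  2  1  1  2  2  2  2  3  3  1  2  3  2  2  3  3  3

1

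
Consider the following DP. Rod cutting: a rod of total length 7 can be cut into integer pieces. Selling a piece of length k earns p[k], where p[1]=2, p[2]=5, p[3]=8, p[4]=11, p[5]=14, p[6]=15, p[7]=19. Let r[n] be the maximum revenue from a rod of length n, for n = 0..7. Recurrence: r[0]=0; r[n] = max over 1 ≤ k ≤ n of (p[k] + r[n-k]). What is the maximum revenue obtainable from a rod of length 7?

19

   n    0    1    2    3    4    5    6    7
r[n]    0    2    5    8   11   14   16   19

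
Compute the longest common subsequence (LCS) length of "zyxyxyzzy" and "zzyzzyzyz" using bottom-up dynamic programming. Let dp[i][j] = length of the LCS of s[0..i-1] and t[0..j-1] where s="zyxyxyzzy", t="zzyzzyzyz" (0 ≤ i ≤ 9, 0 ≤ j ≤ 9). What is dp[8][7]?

4

   ''  z  z  y  z  z  y  z  y  z
''  0  0  0  0  0  0  0  0  0  0
 z  0  1  1  1  1  1  1  1  1  1
 y  0  1  1  2  2  2  2  2  2  2
 x  0  1  1  2  2  2  2  2  2  2
 y  0  1  1  2  2  2  3  3  3  3
 x  0  1  1  2  2  2  3  3  3  3
 y  0  1  1  2  2  2  3  3  4  4
 z  0  1  2  2  3  3  3  4  4  5
 z  0  1  2  2  3  4  4  4  4  5
 y  0  1  2  3  3  4  5  5  5  5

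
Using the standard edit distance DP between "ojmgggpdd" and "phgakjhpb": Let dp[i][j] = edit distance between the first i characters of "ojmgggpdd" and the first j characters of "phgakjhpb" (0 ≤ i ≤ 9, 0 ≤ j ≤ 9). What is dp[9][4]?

8

   ''  p  h  g  a  k  j  h  p  b
''  0  1  2  3  4  5  6  7  8  9
 o  1  1  2  3  4  5  6  7  8  9
 j  2  2  2  3  4  5  5  6  7  8
 m  3  3  3  3  4  5  6  6  7  8
 g  4  4  4  3  4  5  6  7  7  8
 g  5  5  5  4  4  5  6  7  8  8
 g  6  6  6  5  5  5  6  7  8  9
 p  7  6  7  6  6  6  6  7  7  8
 d  8  7  7  7  7  7  7  7  8  8
 d  9  8  8  8  8  8  8  8  8  9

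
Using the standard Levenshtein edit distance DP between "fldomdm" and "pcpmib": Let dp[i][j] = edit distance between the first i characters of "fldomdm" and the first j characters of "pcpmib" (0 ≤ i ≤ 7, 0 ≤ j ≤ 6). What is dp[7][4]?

   ''  p  c  p  m  i  b
''  0  1  2  3  4  5  6
 f  1  1  2  3  4  5  6
 l  2  2  2  3  4  5  6
 d  3  3  3  3  4  5  6
 o  4  4  4  4  4  5  6
 m  5  5  5  5  4  5  6
 d  6  6  6  6  5  5  6
 m  7  7  7  7  6  6  6

6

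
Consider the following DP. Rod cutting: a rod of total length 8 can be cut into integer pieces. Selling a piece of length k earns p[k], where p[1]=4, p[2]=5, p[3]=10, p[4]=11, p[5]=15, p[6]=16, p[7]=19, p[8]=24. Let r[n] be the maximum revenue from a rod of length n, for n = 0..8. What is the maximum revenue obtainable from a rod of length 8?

   n    0    1    2    3    4    5    6    7    8
r[n]    0    4    8   12   16   20   24   28   32

32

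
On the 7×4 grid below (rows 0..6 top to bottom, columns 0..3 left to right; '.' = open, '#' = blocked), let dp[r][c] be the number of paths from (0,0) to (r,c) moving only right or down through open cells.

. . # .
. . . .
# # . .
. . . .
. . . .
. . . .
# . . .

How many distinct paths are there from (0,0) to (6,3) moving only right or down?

12

r\c   0   1   2   3
  0   1   1   0   0
  1   1   2   2   2
  2   0   0   2   4
  3   0   0   2   6
  4   0   0   2   8
  5   0   0   2  10
  6   0   0   2  12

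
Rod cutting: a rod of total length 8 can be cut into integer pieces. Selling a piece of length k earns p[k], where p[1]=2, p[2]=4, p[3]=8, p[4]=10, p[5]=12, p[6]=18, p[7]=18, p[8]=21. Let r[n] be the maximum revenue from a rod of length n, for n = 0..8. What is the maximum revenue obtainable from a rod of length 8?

   n    0    1    2    3    4    5    6    7    8
r[n]    0    2    4    8   10   12   18   20   22

22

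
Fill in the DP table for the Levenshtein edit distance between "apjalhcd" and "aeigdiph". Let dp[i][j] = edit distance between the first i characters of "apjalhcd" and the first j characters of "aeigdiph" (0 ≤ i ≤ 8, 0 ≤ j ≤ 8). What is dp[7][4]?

   ''  a  e  i  g  d  i  p  h
''  0  1  2  3  4  5  6  7  8
 a  1  0  1  2  3  4  5  6  7
 p  2  1  1  2  3  4  5  5  6
 j  3  2  2  2  3  4  5  6  6
 a  4  3  3  3  3  4  5  6  7
 l  5  4  4  4  4  4  5  6  7
 h  6  5  5  5  5  5  5  6  6
 c  7  6  6  6  6  6  6  6  7
 d  8  7  7  7  7  6  7  7  7

6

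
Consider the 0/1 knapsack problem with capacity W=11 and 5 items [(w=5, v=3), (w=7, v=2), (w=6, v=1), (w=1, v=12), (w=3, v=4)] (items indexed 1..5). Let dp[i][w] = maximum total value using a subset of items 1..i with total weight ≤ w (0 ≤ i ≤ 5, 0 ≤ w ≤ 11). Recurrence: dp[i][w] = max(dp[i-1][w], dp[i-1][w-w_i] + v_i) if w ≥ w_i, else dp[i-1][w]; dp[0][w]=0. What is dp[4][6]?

15

i\w   0   1   2   3   4   5   6   7   8   9  10  11
  0   0   0   0   0   0   0   0   0   0   0   0   0
  1   0   0   0   0   0   3   3   3   3   3   3   3
  2   0   0   0   0   0   3   3   3   3   3   3   3
  3   0   0   0   0   0   3   3   3   3   3   3   4
  4   0  12  12  12  12  12  15  15  15  15  15  15
  5   0  12  12  12  16  16  16  16  16  19  19  19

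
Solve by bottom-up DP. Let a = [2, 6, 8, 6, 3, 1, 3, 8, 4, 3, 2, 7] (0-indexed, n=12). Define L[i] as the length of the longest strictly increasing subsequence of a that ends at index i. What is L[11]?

4

   i    0    1    2    3    4    5    6    7    8    9   10   11
a[i]    2    6    8    6    3    1    3    8    4    3    2    7
L[i]    1    2    3    2    2    1    2    3    3    2    2    4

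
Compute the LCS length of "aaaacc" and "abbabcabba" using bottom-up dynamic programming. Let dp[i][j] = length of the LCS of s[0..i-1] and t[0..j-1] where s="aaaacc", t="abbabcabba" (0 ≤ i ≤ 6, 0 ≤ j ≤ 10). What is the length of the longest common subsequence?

   ''  a  b  b  a  b  c  a  b  b  a
''  0  0  0  0  0  0  0  0  0  0  0
 a  0  1  1  1  1  1  1  1  1  1  1
 a  0  1  1  1  2  2  2  2  2  2  2
 a  0  1  1  1  2  2  2  3  3  3  3
 a  0  1  1  1  2  2  2  3  3  3  4
 c  0  1  1  1  2  2  3  3  3  3  4
 c  0  1  1  1  2  2  3  3  3  3  4

4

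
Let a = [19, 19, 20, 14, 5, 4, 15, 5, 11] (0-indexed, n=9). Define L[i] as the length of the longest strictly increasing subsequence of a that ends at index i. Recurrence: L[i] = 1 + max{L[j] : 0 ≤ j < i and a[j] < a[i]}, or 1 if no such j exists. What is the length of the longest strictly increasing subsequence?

   i    0    1    2    3    4    5    6    7    8
a[i]   19   19   20   14    5    4   15    5   11
L[i]    1    1    2    1    1    1    2    2    3

3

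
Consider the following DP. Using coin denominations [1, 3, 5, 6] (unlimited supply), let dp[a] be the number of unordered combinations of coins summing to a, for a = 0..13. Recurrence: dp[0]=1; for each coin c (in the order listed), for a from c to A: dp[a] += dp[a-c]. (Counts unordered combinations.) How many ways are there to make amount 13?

after  coin     0     1     2     3     4     5     6     7     8     9    10    11    12    13
          1     1     1     1     1     1     1     1     1     1     1     1     1     1     1
          3     1     1     1     2     2     2     3     3     3     4     4     4     5     5
          5     1     1     1     2     2     3     4     4     5     6     7     8     9    10
          6     1     1     1     2     2     3     5     5     6     8     9    11    14    15

15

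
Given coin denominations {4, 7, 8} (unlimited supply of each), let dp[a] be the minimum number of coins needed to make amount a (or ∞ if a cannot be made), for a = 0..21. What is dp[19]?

3

 a  0  1  2  3  4  5  6  7  8  9 10 11 12 13 14 15 16 17 18 19 20 21
dp  0  -  -  -  1  -  -  1  1  -  -  2  2  -  2  2  2  -  3  3  3  3
(- denotes ∞ / unreachable)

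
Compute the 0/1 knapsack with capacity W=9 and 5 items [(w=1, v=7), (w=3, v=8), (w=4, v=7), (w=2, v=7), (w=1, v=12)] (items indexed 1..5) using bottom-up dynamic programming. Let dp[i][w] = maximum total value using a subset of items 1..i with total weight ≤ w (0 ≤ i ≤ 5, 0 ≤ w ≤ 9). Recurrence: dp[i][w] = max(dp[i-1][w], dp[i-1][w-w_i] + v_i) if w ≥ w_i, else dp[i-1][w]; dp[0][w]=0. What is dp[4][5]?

15

i\w   0   1   2   3   4   5   6   7   8   9
  0   0   0   0   0   0   0   0   0   0   0
  1   0   7   7   7   7   7   7   7   7   7
  2   0   7   7   8  15  15  15  15  15  15
  3   0   7   7   8  15  15  15  15  22  22
  4   0   7   7  14  15  15  22  22  22  22
  5   0  12  19  19  26  27  27  34  34  34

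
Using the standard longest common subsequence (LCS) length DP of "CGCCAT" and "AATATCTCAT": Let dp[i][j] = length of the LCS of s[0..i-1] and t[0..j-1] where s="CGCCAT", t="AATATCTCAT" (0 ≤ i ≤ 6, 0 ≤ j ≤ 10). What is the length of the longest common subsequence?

4

   ''  A  A  T  A  T  C  T  C  A  T
''  0  0  0  0  0  0  0  0  0  0  0
 C  0  0  0  0  0  0  1  1  1  1  1
 G  0  0  0  0  0  0  1  1  1  1  1
 C  0  0  0  0  0  0  1  1  2  2  2
 C  0  0  0  0  0  0  1  1  2  2  2
 A  0  1  1  1  1  1  1  1  2  3  3
 T  0  1  1  2  2  2  2  2  2  3  4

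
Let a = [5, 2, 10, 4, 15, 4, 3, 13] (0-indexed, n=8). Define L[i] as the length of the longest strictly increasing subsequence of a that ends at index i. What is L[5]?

   i    0    1    2    3    4    5    6    7
a[i]    5    2   10    4   15    4    3   13
L[i]    1    1    2    2    3    2    2    3

2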